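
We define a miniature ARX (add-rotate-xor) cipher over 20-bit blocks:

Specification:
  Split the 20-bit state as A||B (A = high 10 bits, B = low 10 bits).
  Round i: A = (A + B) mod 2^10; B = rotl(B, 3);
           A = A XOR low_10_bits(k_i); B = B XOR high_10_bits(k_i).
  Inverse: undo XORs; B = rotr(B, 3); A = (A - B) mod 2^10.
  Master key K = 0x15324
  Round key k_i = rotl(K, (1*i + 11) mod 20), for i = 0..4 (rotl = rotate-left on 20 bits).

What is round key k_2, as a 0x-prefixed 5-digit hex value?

K = 0x15324
k_0 = rotl(K, (1*0+11) mod 20) = rotl(K, 11) = 0x920A9
k_1 = rotl(K, (1*1+11) mod 20) = rotl(K, 12) = 0x24153
k_2 = rotl(K, (1*2+11) mod 20) = rotl(K, 13) = 0x482A6

0x482A6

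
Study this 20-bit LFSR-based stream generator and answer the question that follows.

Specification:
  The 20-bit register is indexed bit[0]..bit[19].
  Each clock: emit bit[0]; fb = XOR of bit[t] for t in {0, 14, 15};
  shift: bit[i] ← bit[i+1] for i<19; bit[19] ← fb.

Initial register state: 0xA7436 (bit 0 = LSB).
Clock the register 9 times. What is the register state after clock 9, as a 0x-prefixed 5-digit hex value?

reg_0 = 0xA7436
clock 1: out=0, reg = 0xD3A1B
clock 2: out=1, reg = 0xE9D0D
clock 3: out=1, reg = 0x74E86
clock 4: out=0, reg = 0xBA743
clock 5: out=1, reg = 0x5D3A1
clock 6: out=1, reg = 0xAE9D0
clock 7: out=0, reg = 0x574E8
clock 8: out=0, reg = 0xABA74
clock 9: out=0, reg = 0xD5D3A

0xD5D3A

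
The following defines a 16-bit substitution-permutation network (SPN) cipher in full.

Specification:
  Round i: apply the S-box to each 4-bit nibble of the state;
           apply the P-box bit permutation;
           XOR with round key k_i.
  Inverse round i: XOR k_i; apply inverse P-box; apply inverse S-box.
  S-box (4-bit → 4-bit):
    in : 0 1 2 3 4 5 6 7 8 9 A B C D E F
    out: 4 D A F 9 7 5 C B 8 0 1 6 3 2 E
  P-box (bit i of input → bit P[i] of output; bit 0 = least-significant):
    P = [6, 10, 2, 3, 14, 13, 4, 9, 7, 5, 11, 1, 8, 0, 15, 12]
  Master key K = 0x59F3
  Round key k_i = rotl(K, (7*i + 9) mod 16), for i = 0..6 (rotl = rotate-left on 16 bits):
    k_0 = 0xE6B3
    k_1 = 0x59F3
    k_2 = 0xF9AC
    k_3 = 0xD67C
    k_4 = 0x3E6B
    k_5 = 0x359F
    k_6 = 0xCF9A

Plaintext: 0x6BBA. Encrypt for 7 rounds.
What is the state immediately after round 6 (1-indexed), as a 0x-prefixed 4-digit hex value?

s_0 = plaintext = 0x6BBA
s_1 = Round(s_0, k_0) = 0x2733
s_2 = Round(s_1, k_1) = 0x27AC
s_3 = Round(s_2, k_2) = 0xE5AB
s_4 = Round(s_3, k_3) = 0xDE9D
s_5 = Round(s_4, k_4) = 0x390A
s_6 = Round(s_5, k_5) = 0xA48C
s_7 = Round(s_6, k_6) = 0xA91C

0xA48C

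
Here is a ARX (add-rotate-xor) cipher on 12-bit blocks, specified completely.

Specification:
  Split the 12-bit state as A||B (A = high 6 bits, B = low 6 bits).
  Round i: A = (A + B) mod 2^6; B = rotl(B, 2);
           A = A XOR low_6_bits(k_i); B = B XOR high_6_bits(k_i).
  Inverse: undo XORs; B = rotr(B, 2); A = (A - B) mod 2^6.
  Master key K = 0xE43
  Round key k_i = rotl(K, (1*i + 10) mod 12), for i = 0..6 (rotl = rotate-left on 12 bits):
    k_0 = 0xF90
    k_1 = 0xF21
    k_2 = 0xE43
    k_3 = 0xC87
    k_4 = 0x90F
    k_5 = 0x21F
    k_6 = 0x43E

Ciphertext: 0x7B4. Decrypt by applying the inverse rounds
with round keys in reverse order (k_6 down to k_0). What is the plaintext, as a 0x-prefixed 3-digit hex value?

0xB1A

s_0 = ciphertext = 0x7B4
s_1 = InvRound(s_0, k_6) = 0x5C9
s_2 = InvRound(s_1, k_5) = 0xE10
s_3 = InvRound(s_2, k_4) = 0xA8D
s_4 = InvRound(s_3, k_3) = 0xBBF
s_5 = InvRound(s_4, k_2) = 0x321
s_6 = InvRound(s_5, k_1) = 0x597
s_7 = InvRound(s_6, k_0) = 0xB1A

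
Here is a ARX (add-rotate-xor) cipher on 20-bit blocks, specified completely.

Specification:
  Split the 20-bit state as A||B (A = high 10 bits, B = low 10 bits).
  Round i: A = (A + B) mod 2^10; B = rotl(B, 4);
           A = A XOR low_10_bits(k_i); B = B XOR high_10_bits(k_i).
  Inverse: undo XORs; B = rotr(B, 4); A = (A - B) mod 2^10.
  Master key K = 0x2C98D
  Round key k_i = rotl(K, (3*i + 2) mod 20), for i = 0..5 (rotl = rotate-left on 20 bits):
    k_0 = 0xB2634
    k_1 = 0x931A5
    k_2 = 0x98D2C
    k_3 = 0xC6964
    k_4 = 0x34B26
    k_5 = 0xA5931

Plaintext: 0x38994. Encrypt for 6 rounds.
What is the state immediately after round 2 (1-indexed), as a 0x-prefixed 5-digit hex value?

0x9D2B2

s_0 = plaintext = 0x38994
s_1 = Round(s_0, k_0) = 0x10B8F
s_2 = Round(s_1, k_1) = 0x9D2B2
s_3 = Round(s_2, k_2) = 0x02949
s_4 = Round(s_3, k_3) = 0x0DF8F
s_5 = Round(s_4, k_4) = 0x3802C
s_6 = Round(s_5, k_5) = 0x0F456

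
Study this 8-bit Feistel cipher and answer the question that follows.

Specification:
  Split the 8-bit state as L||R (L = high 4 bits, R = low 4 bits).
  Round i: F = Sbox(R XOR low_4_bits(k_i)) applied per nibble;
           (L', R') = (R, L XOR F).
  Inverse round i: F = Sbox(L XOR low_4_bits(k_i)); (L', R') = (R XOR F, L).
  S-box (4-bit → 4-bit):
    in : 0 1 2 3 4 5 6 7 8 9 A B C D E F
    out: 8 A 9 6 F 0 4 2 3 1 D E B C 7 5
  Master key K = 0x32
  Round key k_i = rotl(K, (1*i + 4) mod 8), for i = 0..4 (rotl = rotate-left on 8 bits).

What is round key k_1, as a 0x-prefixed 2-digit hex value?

K = 0x32
k_0 = rotl(K, (1*0+4) mod 8) = rotl(K, 4) = 0x23
k_1 = rotl(K, (1*1+4) mod 8) = rotl(K, 5) = 0x46

0x46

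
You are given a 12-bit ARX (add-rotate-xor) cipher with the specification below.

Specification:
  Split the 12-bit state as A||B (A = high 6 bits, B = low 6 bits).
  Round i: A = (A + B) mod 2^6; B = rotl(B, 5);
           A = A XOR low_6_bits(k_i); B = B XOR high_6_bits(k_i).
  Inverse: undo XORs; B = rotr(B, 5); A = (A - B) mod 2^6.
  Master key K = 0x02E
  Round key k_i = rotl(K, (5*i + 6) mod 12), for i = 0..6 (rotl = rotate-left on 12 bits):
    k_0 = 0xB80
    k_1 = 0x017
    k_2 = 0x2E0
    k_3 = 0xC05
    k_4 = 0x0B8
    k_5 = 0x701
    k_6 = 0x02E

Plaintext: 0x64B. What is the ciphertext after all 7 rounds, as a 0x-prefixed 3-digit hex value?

s_0 = plaintext = 0x64B
s_1 = Round(s_0, k_0) = 0x90B
s_2 = Round(s_1, k_1) = 0xE25
s_3 = Round(s_2, k_2) = 0xF79
s_4 = Round(s_3, k_3) = 0xCCC
s_5 = Round(s_4, k_4) = 0x1C4
s_6 = Round(s_5, k_5) = 0x29E
s_7 = Round(s_6, k_6) = 0x18F

0x18F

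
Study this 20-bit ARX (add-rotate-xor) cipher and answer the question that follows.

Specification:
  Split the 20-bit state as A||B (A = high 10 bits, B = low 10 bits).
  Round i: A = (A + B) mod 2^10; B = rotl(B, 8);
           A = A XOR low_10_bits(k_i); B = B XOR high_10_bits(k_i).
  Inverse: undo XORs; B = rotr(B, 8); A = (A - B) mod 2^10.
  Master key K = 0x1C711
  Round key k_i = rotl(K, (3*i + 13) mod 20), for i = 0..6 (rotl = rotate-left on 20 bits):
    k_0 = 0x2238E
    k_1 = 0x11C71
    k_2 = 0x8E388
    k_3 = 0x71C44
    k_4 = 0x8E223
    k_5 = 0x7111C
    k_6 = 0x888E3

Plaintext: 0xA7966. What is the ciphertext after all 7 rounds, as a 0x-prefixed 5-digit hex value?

0xA9D16

s_0 = plaintext = 0xA7966
s_1 = Round(s_0, k_0) = 0xE2AD1
s_2 = Round(s_1, k_1) = 0x8A9F3
s_3 = Round(s_2, k_2) = 0xE5544
s_4 = Round(s_3, k_3) = 0x27596
s_5 = Round(s_4, k_4) = 0x0405D
s_6 = Round(s_5, k_5) = 0x5C4D3
s_7 = Round(s_6, k_6) = 0xA9D16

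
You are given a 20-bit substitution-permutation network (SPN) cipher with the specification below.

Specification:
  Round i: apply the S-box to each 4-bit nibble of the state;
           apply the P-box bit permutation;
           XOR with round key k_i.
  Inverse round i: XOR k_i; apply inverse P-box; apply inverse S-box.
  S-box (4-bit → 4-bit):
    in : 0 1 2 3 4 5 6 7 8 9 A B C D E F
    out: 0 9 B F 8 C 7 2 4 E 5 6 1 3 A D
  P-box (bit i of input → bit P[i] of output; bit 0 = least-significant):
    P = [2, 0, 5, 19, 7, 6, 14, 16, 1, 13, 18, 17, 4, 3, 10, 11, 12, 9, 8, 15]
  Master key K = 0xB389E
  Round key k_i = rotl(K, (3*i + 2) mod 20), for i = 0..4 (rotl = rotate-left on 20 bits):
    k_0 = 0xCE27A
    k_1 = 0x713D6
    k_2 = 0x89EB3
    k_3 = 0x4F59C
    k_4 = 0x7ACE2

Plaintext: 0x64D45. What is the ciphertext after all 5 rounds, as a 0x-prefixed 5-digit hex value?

s_0 = plaintext = 0x64D45
s_1 = Round(s_0, k_0) = 0x5D958
s_2 = Round(s_1, k_1) = 0x0F2EE
s_3 = Round(s_2, k_2) = 0x3B2E0
s_4 = Round(s_3, k_3) = 0x742D6
s_5 = Round(s_4, k_4) = 0x58605

0x58605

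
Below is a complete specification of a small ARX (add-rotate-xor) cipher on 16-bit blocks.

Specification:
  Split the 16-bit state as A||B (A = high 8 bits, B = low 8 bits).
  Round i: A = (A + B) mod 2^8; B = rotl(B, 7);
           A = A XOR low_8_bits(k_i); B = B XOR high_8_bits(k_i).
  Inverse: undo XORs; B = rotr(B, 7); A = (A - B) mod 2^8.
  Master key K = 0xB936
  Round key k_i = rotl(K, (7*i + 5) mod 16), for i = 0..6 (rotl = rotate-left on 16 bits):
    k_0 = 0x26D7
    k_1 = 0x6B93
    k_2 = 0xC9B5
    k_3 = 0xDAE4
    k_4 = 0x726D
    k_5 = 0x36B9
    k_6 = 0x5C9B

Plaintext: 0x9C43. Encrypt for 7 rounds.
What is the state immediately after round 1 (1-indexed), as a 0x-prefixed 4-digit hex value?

s_0 = plaintext = 0x9C43
s_1 = Round(s_0, k_0) = 0x0887
s_2 = Round(s_1, k_1) = 0x1CA8
s_3 = Round(s_2, k_2) = 0x719D
s_4 = Round(s_3, k_3) = 0xEA14
s_5 = Round(s_4, k_4) = 0x9378
s_6 = Round(s_5, k_5) = 0xB20A
s_7 = Round(s_6, k_6) = 0x2759

0x0887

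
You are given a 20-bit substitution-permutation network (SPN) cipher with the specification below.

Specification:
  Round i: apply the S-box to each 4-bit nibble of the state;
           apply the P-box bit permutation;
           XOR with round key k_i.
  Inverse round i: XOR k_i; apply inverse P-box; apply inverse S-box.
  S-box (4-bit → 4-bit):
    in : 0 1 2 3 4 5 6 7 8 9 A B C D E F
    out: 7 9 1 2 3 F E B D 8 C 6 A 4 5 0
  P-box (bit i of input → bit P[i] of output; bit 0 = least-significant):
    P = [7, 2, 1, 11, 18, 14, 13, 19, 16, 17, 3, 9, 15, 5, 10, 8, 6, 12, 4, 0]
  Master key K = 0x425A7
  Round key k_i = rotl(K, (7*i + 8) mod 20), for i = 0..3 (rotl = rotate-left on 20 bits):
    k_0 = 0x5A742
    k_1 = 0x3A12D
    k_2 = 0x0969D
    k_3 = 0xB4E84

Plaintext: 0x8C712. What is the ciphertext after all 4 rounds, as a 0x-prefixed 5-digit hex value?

0x33FA4

s_0 = plaintext = 0x8C712
s_1 = Round(s_0, k_0) = 0xAA4B3
s_2 = Round(s_1, k_1) = 0x0C438
s_3 = Round(s_2, k_2) = 0x3CF6F
s_4 = Round(s_3, k_3) = 0x33FA4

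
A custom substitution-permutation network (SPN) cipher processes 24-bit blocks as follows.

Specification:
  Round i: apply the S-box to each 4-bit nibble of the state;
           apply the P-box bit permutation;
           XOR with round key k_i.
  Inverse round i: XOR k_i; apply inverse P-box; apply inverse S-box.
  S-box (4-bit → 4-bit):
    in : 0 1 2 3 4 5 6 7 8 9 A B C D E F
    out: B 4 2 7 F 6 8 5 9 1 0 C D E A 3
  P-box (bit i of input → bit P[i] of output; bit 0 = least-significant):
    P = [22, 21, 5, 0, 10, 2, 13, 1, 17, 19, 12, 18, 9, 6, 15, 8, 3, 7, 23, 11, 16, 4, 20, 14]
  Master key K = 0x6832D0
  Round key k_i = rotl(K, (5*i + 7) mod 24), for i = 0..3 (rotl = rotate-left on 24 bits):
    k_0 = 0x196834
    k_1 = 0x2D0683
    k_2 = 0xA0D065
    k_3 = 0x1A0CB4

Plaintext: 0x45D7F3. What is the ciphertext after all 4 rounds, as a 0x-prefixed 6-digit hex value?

0xEE2381

s_0 = plaintext = 0x45D7F3
s_1 = Round(s_0, k_0) = 0xEABDC0
s_2 = Round(s_1, k_1) = 0x41F390
s_3 = Round(s_2, k_2) = 0x5B8634
s_4 = Round(s_3, k_3) = 0xEE2381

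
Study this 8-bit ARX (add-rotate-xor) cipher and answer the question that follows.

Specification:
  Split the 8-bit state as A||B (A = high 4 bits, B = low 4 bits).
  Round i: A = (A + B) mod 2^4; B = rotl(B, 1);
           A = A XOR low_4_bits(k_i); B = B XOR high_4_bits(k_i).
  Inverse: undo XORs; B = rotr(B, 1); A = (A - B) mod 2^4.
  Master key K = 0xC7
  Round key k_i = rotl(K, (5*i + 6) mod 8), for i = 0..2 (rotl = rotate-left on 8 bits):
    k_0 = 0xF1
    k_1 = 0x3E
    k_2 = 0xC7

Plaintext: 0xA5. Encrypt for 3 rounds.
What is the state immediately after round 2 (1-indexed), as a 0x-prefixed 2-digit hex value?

s_0 = plaintext = 0xA5
s_1 = Round(s_0, k_0) = 0xE5
s_2 = Round(s_1, k_1) = 0xD9
s_3 = Round(s_2, k_2) = 0x1F

0xD9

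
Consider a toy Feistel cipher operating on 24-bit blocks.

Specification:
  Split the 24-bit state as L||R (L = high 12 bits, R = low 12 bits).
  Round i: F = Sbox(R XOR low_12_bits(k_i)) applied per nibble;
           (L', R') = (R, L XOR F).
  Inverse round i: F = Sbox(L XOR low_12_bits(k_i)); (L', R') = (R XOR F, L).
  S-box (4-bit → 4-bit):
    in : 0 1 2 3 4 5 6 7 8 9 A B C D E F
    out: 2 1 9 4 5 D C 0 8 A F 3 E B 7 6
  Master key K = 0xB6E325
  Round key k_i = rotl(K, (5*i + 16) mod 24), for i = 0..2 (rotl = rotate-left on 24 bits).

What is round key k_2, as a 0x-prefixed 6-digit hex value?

K = 0xB6E325
k_0 = rotl(K, (5*0+16) mod 24) = rotl(K, 16) = 0x25B6E3
k_1 = rotl(K, (5*1+16) mod 24) = rotl(K, 21) = 0xB6DC64
k_2 = rotl(K, (5*2+16) mod 24) = rotl(K, 2) = 0xDB8C96

0xDB8C96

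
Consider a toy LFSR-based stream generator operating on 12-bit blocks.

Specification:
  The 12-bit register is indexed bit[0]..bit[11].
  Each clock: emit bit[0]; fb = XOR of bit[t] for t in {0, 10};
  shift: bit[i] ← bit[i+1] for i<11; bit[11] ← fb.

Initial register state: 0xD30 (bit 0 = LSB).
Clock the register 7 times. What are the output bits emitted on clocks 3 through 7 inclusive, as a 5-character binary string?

00110

reg_0 = 0xD30
clock 1: out=0, reg = 0xE98
clock 2: out=0, reg = 0xF4C
clock 3: out=0, reg = 0xFA6
clock 4: out=0, reg = 0xFD3
clock 5: out=1, reg = 0x7E9
clock 6: out=1, reg = 0x3F4
clock 7: out=0, reg = 0x1FA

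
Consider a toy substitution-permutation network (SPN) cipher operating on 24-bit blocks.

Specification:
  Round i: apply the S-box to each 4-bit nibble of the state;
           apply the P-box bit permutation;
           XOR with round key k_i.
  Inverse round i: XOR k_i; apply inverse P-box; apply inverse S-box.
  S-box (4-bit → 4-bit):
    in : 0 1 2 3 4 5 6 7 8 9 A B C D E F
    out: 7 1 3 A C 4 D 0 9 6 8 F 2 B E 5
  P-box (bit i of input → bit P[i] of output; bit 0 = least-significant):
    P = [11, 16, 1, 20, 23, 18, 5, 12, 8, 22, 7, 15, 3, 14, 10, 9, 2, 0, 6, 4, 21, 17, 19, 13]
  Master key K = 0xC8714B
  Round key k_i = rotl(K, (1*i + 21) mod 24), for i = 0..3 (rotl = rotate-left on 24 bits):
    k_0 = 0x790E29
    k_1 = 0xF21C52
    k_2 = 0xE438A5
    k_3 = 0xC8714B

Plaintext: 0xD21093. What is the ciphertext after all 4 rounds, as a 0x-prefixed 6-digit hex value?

0x7F62F6

s_0 = plaintext = 0xD21093
s_1 = Round(s_0, k_0) = 0x0E2F84
s_2 = Round(s_1, k_1) = 0x484D89
s_3 = Round(s_2, k_2) = 0x2D8FB3
s_4 = Round(s_3, k_3) = 0x7F62F6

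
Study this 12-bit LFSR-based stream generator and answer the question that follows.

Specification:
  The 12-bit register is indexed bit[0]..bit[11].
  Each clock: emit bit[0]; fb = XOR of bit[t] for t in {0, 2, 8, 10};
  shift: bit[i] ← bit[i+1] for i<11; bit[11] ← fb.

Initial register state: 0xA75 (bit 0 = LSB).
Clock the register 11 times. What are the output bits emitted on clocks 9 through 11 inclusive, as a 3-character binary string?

010

reg_0 = 0xA75
clock 1: out=1, reg = 0x53A
clock 2: out=0, reg = 0x29D
clock 3: out=1, reg = 0x14E
clock 4: out=0, reg = 0x0A7
clock 5: out=1, reg = 0x053
clock 6: out=1, reg = 0x829
clock 7: out=1, reg = 0xC14
clock 8: out=0, reg = 0x60A
clock 9: out=0, reg = 0xB05
clock 10: out=1, reg = 0xD82
clock 11: out=0, reg = 0x6C1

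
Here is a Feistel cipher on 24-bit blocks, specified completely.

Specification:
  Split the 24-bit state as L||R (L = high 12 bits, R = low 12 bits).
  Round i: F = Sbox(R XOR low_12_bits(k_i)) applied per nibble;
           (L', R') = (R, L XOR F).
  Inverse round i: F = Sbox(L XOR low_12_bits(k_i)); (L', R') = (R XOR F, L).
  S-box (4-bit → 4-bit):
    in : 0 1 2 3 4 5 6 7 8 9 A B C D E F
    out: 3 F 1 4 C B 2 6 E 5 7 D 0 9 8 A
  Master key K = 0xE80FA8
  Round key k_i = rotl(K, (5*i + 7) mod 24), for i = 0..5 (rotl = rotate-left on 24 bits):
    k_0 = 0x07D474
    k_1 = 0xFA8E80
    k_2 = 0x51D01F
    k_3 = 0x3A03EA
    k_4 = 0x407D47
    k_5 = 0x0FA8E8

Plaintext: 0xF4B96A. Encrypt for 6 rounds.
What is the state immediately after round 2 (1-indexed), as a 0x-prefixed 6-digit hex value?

s_0 = plaintext = 0xF4B96A
s_1 = Round(s_0, k_0) = 0x96A6B3
s_2 = Round(s_1, k_1) = 0x6B372E
s_3 = Round(s_2, k_2) = 0x72E0FC
s_4 = Round(s_3, k_3) = 0x0FC3DC
s_5 = Round(s_4, k_4) = 0x3DC8A1
s_6 = Round(s_5, k_5) = 0x8A1019

0x6B372E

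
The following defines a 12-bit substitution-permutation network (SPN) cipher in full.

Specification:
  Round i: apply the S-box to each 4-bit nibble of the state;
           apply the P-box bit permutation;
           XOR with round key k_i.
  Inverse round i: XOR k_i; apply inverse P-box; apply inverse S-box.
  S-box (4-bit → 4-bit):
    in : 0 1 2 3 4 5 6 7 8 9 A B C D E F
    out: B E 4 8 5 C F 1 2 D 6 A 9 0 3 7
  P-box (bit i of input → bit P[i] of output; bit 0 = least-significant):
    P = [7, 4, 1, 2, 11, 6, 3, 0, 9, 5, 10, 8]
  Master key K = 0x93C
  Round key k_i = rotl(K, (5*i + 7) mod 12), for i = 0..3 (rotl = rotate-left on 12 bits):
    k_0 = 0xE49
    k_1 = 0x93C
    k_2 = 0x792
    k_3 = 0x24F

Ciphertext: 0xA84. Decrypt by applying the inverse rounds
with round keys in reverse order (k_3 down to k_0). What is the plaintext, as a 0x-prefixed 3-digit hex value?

s_0 = ciphertext = 0xA84
s_1 = InvRound(s_0, k_3) = 0xD64
s_2 = InvRound(s_1, k_2) = 0xEE6
s_3 = InvRound(s_2, k_1) = 0x9AF
s_4 = InvRound(s_3, k_0) = 0x689

0x689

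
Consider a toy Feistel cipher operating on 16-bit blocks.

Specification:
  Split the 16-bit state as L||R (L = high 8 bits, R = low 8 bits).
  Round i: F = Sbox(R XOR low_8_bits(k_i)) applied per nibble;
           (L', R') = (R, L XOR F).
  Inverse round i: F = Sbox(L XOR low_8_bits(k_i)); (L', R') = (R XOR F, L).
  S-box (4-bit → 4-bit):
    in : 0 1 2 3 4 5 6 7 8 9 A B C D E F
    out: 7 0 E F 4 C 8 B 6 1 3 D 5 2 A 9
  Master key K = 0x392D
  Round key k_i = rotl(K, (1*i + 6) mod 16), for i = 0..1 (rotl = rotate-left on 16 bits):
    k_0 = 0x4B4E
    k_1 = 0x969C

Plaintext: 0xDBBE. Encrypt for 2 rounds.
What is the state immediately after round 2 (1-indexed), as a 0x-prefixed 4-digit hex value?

0x4C99

s_0 = plaintext = 0xDBBE
s_1 = Round(s_0, k_0) = 0xBE4C
s_2 = Round(s_1, k_1) = 0x4C99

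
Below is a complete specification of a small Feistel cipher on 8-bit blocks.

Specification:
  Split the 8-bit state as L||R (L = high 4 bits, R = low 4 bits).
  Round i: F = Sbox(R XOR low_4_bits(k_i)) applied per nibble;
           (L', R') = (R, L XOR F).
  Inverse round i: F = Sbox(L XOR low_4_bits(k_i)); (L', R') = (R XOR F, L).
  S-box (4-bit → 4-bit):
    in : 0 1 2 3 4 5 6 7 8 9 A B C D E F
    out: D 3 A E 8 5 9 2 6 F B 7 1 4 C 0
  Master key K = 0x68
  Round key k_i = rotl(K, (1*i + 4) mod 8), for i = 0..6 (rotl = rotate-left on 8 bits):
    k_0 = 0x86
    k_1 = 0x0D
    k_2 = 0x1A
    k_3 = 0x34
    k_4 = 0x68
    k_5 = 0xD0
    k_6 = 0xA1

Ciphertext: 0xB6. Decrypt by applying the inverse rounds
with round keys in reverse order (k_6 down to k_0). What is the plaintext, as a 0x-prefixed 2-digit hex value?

s_0 = ciphertext = 0xB6
s_1 = InvRound(s_0, k_6) = 0xDB
s_2 = InvRound(s_1, k_5) = 0xFD
s_3 = InvRound(s_2, k_4) = 0xFF
s_4 = InvRound(s_3, k_3) = 0x8F
s_5 = InvRound(s_4, k_2) = 0x58
s_6 = InvRound(s_5, k_1) = 0xE5
s_7 = InvRound(s_6, k_0) = 0x3E

0x3E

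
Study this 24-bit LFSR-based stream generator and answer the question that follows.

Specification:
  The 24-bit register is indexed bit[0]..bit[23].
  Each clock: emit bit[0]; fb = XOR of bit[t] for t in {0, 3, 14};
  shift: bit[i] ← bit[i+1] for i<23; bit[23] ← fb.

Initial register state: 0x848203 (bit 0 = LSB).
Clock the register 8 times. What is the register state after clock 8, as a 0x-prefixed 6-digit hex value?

reg_0 = 0x848203
clock 1: out=1, reg = 0xC24101
clock 2: out=1, reg = 0x612080
clock 3: out=0, reg = 0x309040
clock 4: out=0, reg = 0x184820
clock 5: out=0, reg = 0x8C2410
clock 6: out=0, reg = 0x461208
clock 7: out=0, reg = 0xA30904
clock 8: out=0, reg = 0x518482

0x518482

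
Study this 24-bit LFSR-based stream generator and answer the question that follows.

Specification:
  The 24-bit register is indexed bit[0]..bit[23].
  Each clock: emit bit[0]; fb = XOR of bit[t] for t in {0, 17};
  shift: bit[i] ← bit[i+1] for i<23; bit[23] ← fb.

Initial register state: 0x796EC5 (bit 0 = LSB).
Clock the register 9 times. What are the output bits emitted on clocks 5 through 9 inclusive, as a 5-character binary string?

reg_0 = 0x796EC5
clock 1: out=1, reg = 0xBCB762
clock 2: out=0, reg = 0x5E5BB1
clock 3: out=1, reg = 0x2F2DD8
clock 4: out=0, reg = 0x9796EC
clock 5: out=0, reg = 0xCBCB76
clock 6: out=0, reg = 0xE5E5BB
clock 7: out=1, reg = 0xF2F2DD
clock 8: out=1, reg = 0x79796E
clock 9: out=0, reg = 0x3CBCB7

00110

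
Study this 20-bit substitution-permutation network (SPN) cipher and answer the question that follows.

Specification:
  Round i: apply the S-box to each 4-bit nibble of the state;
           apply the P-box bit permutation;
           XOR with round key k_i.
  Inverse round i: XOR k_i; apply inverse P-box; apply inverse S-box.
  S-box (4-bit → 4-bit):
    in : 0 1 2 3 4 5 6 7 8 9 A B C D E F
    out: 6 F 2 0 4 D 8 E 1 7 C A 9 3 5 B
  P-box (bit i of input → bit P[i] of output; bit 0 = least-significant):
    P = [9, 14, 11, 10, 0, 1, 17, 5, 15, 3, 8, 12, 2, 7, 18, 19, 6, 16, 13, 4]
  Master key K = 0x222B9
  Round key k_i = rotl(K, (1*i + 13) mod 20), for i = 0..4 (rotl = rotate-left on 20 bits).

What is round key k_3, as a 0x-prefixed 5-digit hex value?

K = 0x222B9
k_0 = rotl(K, (1*0+13) mod 20) = rotl(K, 13) = 0x72445
k_1 = rotl(K, (1*1+13) mod 20) = rotl(K, 14) = 0xE488A
k_2 = rotl(K, (1*2+13) mod 20) = rotl(K, 15) = 0xC9115
k_3 = rotl(K, (1*3+13) mod 20) = rotl(K, 16) = 0x9222B

0x9222B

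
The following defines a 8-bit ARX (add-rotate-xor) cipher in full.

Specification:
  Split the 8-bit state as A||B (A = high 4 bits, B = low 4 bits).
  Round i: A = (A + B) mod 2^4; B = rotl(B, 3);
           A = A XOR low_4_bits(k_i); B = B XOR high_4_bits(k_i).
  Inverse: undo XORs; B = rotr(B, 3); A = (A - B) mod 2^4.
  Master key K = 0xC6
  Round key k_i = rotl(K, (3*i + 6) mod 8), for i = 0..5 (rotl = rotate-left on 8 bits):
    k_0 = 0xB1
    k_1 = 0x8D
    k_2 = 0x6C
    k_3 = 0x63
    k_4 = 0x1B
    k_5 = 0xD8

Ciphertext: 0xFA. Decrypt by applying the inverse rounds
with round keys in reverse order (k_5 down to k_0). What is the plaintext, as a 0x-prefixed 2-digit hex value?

0x8F

s_0 = ciphertext = 0xFA
s_1 = InvRound(s_0, k_5) = 0x9E
s_2 = InvRound(s_1, k_4) = 0x3F
s_3 = InvRound(s_2, k_3) = 0xD3
s_4 = InvRound(s_3, k_2) = 0x7A
s_5 = InvRound(s_4, k_1) = 0x64
s_6 = InvRound(s_5, k_0) = 0x8F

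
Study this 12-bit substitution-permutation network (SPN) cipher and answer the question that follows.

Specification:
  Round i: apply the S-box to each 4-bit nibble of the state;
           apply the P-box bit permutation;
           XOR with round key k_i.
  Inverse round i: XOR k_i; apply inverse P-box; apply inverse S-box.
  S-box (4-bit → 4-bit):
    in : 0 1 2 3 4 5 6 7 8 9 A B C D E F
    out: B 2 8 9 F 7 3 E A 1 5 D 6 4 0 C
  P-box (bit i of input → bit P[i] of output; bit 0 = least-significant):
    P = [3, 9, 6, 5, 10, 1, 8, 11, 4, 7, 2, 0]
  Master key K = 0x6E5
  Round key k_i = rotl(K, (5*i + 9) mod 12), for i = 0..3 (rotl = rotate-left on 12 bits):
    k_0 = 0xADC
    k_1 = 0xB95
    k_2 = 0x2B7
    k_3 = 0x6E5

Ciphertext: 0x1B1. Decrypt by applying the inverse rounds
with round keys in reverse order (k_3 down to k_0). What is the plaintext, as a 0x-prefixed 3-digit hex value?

s_0 = ciphertext = 0x1B1
s_1 = InvRound(s_0, k_3) = 0xAAC
s_2 = InvRound(s_1, k_2) = 0x389
s_3 = InvRound(s_2, k_1) = 0xA29
s_4 = InvRound(s_3, k_0) = 0x4EF

0x4EF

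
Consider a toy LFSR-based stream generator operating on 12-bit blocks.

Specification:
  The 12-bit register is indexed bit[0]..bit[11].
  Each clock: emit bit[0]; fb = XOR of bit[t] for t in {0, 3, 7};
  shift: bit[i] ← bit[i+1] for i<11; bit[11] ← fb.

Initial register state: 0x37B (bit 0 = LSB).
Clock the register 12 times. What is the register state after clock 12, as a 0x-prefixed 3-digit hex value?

0xD52

reg_0 = 0x37B
clock 1: out=1, reg = 0x1BD
clock 2: out=1, reg = 0x8DE
clock 3: out=0, reg = 0x46F
clock 4: out=1, reg = 0x237
clock 5: out=1, reg = 0x91B
clock 6: out=1, reg = 0x48D
clock 7: out=1, reg = 0xA46
clock 8: out=0, reg = 0x523
clock 9: out=1, reg = 0xA91
clock 10: out=1, reg = 0x548
clock 11: out=0, reg = 0xAA4
clock 12: out=0, reg = 0xD52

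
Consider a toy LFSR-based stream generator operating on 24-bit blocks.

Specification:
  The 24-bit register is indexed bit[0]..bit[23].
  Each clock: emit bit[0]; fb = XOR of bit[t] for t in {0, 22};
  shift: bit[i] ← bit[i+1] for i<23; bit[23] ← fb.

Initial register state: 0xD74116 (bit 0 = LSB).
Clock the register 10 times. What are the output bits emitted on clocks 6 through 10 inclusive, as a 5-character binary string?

00010

reg_0 = 0xD74116
clock 1: out=0, reg = 0xEBA08B
clock 2: out=1, reg = 0x75D045
clock 3: out=1, reg = 0x3AE822
clock 4: out=0, reg = 0x1D7411
clock 5: out=1, reg = 0x8EBA08
clock 6: out=0, reg = 0x475D04
clock 7: out=0, reg = 0xA3AE82
clock 8: out=0, reg = 0x51D741
clock 9: out=1, reg = 0x28EBA0
clock 10: out=0, reg = 0x1475D0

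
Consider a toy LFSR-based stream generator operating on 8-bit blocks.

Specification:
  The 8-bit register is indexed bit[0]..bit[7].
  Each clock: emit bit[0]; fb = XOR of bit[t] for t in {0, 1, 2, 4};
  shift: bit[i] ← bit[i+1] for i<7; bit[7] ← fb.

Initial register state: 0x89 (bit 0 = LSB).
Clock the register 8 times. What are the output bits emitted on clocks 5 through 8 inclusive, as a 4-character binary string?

0001

reg_0 = 0x89
clock 1: out=1, reg = 0xC4
clock 2: out=0, reg = 0xE2
clock 3: out=0, reg = 0xF1
clock 4: out=1, reg = 0x78
clock 5: out=0, reg = 0xBC
clock 6: out=0, reg = 0x5E
clock 7: out=0, reg = 0xAF
clock 8: out=1, reg = 0xD7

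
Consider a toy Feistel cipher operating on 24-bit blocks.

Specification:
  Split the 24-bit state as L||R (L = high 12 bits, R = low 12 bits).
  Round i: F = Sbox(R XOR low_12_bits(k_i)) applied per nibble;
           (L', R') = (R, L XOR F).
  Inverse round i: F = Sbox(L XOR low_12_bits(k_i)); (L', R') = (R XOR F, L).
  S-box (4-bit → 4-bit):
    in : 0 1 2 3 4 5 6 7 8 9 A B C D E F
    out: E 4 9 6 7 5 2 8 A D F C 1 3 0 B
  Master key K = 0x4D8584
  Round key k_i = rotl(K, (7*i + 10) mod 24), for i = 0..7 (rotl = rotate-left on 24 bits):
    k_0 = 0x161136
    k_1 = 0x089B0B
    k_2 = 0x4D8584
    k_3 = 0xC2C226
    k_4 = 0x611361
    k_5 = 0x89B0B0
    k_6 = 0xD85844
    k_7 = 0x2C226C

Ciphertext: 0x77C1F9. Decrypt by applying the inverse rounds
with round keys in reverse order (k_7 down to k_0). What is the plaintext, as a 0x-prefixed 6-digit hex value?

0x8B7CBE

s_0 = ciphertext = 0x77C1F9
s_1 = InvRound(s_0, k_7) = 0x4B777C
s_2 = InvRound(s_1, k_6) = 0x6CA4B7
s_3 = InvRound(s_2, k_5) = 0x6386CA
s_4 = InvRound(s_3, k_4) = 0x397638
s_5 = InvRound(s_4, k_3) = 0x2FC397
s_6 = InvRound(s_5, k_2) = 0xB1D2FC
s_7 = InvRound(s_6, k_1) = 0xCBEB1D
s_8 = InvRound(s_7, k_0) = 0x8B7CBE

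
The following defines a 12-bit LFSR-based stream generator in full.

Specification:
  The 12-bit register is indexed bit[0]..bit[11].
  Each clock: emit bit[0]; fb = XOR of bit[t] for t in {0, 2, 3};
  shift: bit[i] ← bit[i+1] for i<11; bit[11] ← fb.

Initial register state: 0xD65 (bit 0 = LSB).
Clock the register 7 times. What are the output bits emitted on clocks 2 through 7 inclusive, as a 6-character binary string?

reg_0 = 0xD65
clock 1: out=1, reg = 0x6B2
clock 2: out=0, reg = 0x359
clock 3: out=1, reg = 0x1AC
clock 4: out=0, reg = 0x0D6
clock 5: out=0, reg = 0x86B
clock 6: out=1, reg = 0x435
clock 7: out=1, reg = 0x21A

010011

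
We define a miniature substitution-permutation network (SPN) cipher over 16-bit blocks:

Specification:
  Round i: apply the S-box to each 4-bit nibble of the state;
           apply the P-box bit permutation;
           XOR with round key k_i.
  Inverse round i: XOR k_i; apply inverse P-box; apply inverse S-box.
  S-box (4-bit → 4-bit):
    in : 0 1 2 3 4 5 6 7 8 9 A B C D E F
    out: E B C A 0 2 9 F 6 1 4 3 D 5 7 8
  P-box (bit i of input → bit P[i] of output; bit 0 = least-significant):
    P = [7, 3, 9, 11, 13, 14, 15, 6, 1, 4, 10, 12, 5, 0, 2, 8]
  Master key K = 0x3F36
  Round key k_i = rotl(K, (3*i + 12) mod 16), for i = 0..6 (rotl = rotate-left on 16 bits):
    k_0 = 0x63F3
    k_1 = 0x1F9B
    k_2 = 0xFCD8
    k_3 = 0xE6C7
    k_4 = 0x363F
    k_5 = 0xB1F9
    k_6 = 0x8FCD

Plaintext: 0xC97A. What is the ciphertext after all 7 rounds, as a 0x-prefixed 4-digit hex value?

0x2068

s_0 = plaintext = 0xC97A
s_1 = Round(s_0, k_0) = 0x8095
s_2 = Round(s_1, k_1) = 0x2B86
s_3 = Round(s_2, k_2) = 0x354E
s_4 = Round(s_3, k_3) = 0xE55E
s_5 = Round(s_4, k_4) = 0x7482
s_6 = Round(s_5, k_5) = 0x7ADC
s_7 = Round(s_6, k_6) = 0x2068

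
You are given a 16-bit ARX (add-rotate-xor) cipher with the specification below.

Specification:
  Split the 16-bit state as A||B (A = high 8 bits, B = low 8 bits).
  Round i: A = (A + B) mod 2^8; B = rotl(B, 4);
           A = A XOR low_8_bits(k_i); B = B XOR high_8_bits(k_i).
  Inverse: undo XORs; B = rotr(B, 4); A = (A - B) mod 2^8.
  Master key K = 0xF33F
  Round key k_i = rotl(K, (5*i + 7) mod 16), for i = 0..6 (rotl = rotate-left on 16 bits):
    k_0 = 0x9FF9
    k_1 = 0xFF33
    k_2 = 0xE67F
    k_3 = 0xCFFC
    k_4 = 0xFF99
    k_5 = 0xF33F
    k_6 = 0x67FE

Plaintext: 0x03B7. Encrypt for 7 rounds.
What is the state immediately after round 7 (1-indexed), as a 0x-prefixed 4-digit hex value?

s_0 = plaintext = 0x03B7
s_1 = Round(s_0, k_0) = 0x43E4
s_2 = Round(s_1, k_1) = 0x14B1
s_3 = Round(s_2, k_2) = 0xBAFD
s_4 = Round(s_3, k_3) = 0x4B10
s_5 = Round(s_4, k_4) = 0xC2FE
s_6 = Round(s_5, k_5) = 0xFF1C
s_7 = Round(s_6, k_6) = 0xE5A6

0xE5A6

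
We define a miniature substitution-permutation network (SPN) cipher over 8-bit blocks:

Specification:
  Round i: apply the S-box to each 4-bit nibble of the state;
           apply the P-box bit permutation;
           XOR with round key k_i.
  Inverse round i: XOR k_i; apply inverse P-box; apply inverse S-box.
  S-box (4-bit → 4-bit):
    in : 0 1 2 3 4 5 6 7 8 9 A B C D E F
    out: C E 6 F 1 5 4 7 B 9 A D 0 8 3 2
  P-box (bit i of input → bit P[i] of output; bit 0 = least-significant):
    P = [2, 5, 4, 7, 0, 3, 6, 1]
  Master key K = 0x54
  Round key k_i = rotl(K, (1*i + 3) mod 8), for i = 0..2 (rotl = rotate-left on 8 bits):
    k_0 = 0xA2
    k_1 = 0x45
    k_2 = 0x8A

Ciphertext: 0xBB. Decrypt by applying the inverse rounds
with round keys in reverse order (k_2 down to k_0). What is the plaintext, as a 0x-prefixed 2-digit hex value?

s_0 = ciphertext = 0xBB
s_1 = InvRound(s_0, k_2) = 0x42
s_2 = InvRound(s_1, k_1) = 0x94
s_3 = InvRound(s_2, k_0) = 0xD7

0xD7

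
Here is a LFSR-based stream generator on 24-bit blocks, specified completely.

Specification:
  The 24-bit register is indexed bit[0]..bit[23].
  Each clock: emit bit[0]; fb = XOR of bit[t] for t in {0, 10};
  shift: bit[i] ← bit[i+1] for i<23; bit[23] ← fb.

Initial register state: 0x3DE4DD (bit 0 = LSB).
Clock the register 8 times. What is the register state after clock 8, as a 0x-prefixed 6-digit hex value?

reg_0 = 0x3DE4DD
clock 1: out=1, reg = 0x1EF26E
clock 2: out=0, reg = 0x0F7937
clock 3: out=1, reg = 0x87BC9B
clock 4: out=1, reg = 0x43DE4D
clock 5: out=1, reg = 0x21EF26
clock 6: out=0, reg = 0x90F793
clock 7: out=1, reg = 0x487BC9
clock 8: out=1, reg = 0xA43DE4

0xA43DE4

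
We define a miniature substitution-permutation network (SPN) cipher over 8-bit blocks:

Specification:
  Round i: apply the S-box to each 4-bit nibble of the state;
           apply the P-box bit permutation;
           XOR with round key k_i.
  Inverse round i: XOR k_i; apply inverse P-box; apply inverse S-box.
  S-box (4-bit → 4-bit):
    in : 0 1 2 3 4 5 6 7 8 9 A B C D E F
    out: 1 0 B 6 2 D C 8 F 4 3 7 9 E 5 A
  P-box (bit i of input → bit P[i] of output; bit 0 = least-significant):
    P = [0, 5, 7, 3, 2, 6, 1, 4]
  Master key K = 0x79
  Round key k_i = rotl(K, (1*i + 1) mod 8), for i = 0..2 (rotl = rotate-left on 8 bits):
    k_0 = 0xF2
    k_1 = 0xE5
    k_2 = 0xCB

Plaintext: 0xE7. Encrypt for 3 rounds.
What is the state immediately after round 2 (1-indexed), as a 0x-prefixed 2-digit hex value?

s_0 = plaintext = 0xE7
s_1 = Round(s_0, k_0) = 0xFC
s_2 = Round(s_1, k_1) = 0xBC
s_3 = Round(s_2, k_2) = 0x84

0xBC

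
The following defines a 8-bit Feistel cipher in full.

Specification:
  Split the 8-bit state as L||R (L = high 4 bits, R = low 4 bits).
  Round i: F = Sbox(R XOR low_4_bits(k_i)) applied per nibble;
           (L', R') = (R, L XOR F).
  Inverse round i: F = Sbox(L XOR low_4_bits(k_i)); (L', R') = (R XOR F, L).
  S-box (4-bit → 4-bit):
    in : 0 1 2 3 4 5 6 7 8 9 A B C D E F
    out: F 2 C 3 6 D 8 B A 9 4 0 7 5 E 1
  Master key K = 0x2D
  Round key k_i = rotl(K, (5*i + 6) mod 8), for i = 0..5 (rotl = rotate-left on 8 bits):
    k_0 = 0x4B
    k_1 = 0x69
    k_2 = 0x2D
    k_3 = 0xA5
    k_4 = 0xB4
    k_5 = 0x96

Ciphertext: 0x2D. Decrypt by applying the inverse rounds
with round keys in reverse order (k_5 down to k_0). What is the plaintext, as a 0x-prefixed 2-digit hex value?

s_0 = ciphertext = 0x2D
s_1 = InvRound(s_0, k_5) = 0xB2
s_2 = InvRound(s_1, k_4) = 0x3B
s_3 = InvRound(s_2, k_3) = 0x33
s_4 = InvRound(s_3, k_2) = 0xD3
s_5 = InvRound(s_4, k_1) = 0x5D
s_6 = InvRound(s_5, k_0) = 0x35

0x35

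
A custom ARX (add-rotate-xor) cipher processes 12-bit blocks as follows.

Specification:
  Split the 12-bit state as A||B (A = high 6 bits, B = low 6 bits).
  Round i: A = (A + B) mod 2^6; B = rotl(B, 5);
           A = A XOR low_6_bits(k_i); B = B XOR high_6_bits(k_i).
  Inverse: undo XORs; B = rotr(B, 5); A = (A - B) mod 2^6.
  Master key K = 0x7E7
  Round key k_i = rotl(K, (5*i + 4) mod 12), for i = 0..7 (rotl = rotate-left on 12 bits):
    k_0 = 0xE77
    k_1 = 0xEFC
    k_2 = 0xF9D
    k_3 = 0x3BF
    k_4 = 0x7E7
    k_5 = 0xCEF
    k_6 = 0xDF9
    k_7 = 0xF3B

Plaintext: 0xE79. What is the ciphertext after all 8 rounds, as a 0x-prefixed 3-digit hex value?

s_0 = plaintext = 0xE79
s_1 = Round(s_0, k_0) = 0x145
s_2 = Round(s_1, k_1) = 0xD99
s_3 = Round(s_2, k_2) = 0x492
s_4 = Round(s_3, k_3) = 0x6C7
s_5 = Round(s_4, k_4) = 0x17C
s_6 = Round(s_5, k_5) = 0xBAD
s_7 = Round(s_6, k_6) = 0x881
s_8 = Round(s_7, k_7) = 0x61C

0x61C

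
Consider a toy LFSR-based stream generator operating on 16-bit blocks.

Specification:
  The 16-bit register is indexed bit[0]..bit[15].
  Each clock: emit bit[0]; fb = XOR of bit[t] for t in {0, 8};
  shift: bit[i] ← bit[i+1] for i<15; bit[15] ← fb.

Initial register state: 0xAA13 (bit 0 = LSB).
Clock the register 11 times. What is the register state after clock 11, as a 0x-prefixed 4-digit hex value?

reg_0 = 0xAA13
clock 1: out=1, reg = 0xD509
clock 2: out=1, reg = 0x6A84
clock 3: out=0, reg = 0x3542
clock 4: out=0, reg = 0x9AA1
clock 5: out=1, reg = 0xCD50
clock 6: out=0, reg = 0xE6A8
clock 7: out=0, reg = 0x7354
clock 8: out=0, reg = 0xB9AA
clock 9: out=0, reg = 0xDCD5
clock 10: out=1, reg = 0xEE6A
clock 11: out=0, reg = 0x7735

0x7735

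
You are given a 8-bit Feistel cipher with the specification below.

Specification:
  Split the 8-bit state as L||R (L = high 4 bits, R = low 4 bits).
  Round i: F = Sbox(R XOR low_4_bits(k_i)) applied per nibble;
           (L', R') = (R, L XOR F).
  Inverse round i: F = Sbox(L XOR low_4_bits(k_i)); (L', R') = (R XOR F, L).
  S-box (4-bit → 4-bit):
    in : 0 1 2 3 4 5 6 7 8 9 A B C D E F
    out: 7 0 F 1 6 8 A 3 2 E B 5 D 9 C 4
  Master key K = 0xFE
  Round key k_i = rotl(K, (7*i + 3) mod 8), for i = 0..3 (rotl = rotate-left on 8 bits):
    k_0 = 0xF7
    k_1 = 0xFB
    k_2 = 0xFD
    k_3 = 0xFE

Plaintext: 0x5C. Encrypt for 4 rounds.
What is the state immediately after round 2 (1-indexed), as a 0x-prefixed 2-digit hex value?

s_0 = plaintext = 0x5C
s_1 = Round(s_0, k_0) = 0xC0
s_2 = Round(s_1, k_1) = 0x09
s_3 = Round(s_2, k_2) = 0x96
s_4 = Round(s_3, k_3) = 0x6B

0x09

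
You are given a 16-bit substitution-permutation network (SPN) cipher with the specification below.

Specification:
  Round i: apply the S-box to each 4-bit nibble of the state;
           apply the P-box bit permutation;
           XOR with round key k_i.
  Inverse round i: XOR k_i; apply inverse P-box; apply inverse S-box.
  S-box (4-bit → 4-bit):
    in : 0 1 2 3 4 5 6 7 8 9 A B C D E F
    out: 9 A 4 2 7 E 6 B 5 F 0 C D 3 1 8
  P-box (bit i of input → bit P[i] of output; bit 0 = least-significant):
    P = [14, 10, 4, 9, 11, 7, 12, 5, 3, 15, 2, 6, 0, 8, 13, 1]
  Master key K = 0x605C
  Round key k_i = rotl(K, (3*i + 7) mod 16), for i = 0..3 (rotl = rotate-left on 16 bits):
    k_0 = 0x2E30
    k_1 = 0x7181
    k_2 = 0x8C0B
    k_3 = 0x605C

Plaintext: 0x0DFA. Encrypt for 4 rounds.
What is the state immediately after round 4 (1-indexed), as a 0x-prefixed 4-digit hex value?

0x19A9

s_0 = plaintext = 0x0DFA
s_1 = Round(s_0, k_0) = 0xAE1B
s_2 = Round(s_1, k_1) = 0x7339
s_3 = Round(s_2, k_2) = 0x4B98
s_4 = Round(s_3, k_3) = 0x19A9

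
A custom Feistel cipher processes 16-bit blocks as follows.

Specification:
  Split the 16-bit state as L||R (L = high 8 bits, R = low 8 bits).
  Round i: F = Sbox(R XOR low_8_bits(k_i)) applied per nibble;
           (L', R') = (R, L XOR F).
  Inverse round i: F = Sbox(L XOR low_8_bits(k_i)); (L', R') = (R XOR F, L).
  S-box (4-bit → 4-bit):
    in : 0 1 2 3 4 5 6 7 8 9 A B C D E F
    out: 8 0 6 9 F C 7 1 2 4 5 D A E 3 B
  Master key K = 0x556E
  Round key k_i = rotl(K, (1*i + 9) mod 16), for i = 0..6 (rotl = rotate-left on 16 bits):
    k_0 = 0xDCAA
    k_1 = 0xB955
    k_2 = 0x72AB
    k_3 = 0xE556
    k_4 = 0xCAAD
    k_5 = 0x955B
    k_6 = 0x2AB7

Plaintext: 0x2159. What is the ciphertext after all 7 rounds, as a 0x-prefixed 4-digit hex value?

0x4407

s_0 = plaintext = 0x2159
s_1 = Round(s_0, k_0) = 0x5998
s_2 = Round(s_1, k_1) = 0x98F7
s_3 = Round(s_2, k_2) = 0xF752
s_4 = Round(s_3, k_3) = 0x5278
s_5 = Round(s_4, k_4) = 0x78BE
s_6 = Round(s_5, k_5) = 0xBE44
s_7 = Round(s_6, k_6) = 0x4407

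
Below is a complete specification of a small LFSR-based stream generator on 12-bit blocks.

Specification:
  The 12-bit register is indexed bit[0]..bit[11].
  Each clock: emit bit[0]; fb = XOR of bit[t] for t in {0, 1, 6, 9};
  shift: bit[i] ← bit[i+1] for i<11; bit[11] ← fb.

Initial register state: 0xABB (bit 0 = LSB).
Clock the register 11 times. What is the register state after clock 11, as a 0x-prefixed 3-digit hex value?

reg_0 = 0xABB
clock 1: out=1, reg = 0xD5D
clock 2: out=1, reg = 0x6AE
clock 3: out=0, reg = 0x357
clock 4: out=1, reg = 0x1AB
clock 5: out=1, reg = 0x0D5
clock 6: out=1, reg = 0x06A
clock 7: out=0, reg = 0x035
clock 8: out=1, reg = 0x81A
clock 9: out=0, reg = 0xC0D
clock 10: out=1, reg = 0xE06
clock 11: out=0, reg = 0x703

0x703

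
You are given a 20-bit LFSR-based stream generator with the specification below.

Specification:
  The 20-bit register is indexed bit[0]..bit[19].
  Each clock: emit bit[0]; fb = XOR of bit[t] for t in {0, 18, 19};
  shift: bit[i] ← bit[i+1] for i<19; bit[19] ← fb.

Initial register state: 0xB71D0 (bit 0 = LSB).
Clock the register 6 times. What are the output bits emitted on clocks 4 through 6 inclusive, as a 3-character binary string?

reg_0 = 0xB71D0
clock 1: out=0, reg = 0xDB8E8
clock 2: out=0, reg = 0x6DC74
clock 3: out=0, reg = 0xB6E3A
clock 4: out=0, reg = 0xDB71D
clock 5: out=1, reg = 0xEDB8E
clock 6: out=0, reg = 0x76DC7

010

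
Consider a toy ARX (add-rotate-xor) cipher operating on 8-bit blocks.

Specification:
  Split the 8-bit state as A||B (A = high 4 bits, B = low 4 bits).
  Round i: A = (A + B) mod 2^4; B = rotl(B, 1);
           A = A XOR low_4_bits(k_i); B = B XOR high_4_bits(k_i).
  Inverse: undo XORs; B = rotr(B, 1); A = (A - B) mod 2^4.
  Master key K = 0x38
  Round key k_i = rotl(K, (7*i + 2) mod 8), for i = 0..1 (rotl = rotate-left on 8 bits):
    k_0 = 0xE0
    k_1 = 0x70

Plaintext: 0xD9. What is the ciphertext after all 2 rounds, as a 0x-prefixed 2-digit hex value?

0x3C

s_0 = plaintext = 0xD9
s_1 = Round(s_0, k_0) = 0x6D
s_2 = Round(s_1, k_1) = 0x3C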